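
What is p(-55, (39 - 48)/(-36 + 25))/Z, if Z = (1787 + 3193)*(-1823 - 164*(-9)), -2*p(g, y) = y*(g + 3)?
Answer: -39/3168110 ≈ -1.2310e-5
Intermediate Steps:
p(g, y) = -y*(3 + g)/2 (p(g, y) = -y*(g + 3)/2 = -y*(3 + g)/2)
Z = -1728060 (Z = 4980*(-1823 + 1476) = 4980*(-347) = -1728060)
p(-55, (39 - 48)/(-36 + 25))/Z = -(39 - 48)/(-36 + 25)*(3 - 55)/2/(-1728060) = -½*(-9/(-11))*(-52)*(-1/1728060) = -½*(-9*(-1/11))*(-52)*(-1/1728060) = -½*9/11*(-52)*(-1/1728060) = (234/11)*(-1/1728060) = -39/3168110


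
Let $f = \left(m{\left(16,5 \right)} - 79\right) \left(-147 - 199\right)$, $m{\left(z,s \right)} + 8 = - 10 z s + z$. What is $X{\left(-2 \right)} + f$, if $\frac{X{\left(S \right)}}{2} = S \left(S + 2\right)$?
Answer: $301366$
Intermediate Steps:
$m{\left(z,s \right)} = -8 + z - 10 s z$ ($m{\left(z,s \right)} = -8 + \left(- 10 z s + z\right) = -8 - \left(- z + 10 s z\right) = -8 + z - 10 s z$)
$X{\left(S \right)} = 2 S \left(2 + S\right)$ ($X{\left(S \right)} = 2 S \left(S + 2\right) = 2 S \left(2 + S\right)$)
$f = 301366$ ($f = \left(\left(-8 + 16 - 50 \cdot 16\right) - 79\right) \left(-147 - 199\right) = \left(\left(-8 + 16 - 800\right) - 79\right) \left(-346\right) = \left(-792 - 79\right) \left(-346\right) = \left(-871\right) \left(-346\right) = 301366$)
$X{\left(-2 \right)} + f = 2 \left(-2\right) \left(2 - 2\right) + 301366 = 2 \left(-2\right) 0 + 301366 = 0 + 301366 = 301366$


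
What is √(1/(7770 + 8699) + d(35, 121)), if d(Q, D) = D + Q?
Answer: √42311578385/16469 ≈ 12.490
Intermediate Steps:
√(1/(7770 + 8699) + d(35, 121)) = √(1/(7770 + 8699) + (121 + 35)) = √(1/16469 + 156) = √(2569165/16469) = √42311578385/16469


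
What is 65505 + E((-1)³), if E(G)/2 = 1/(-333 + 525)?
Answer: 6288481/96 ≈ 65505.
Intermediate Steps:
E(G) = 1/96 (E(G) = 2/(-333 + 525) = 2/192 = 2*(1/192) = 1/96)
65505 + E((-1)³) = 65505 + 1/96 = 6288481/96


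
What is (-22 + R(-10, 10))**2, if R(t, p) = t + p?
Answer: 484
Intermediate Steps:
R(t, p) = p + t
(-22 + R(-10, 10))**2 = (-22 + (10 - 10))**2 = (-22 + 0)**2 = (-22)**2 = 484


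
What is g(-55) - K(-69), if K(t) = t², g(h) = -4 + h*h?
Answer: -1740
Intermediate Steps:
g(h) = -4 + h²
g(-55) - K(-69) = (-4 + (-55)²) - 1*(-69)² = (-4 + 3025) - 1*4761 = 3021 - 4761 = -1740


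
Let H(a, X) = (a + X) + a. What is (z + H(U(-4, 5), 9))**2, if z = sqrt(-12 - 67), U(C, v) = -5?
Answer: (1 - I*sqrt(79))**2 ≈ -78.0 - 17.776*I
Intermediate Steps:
z = I*sqrt(79) (z = sqrt(-79) = I*sqrt(79) ≈ 8.8882*I)
H(a, X) = X + 2*a (H(a, X) = (X + a) + a = X + 2*a)
(z + H(U(-4, 5), 9))**2 = (I*sqrt(79) + (9 + 2*(-5)))**2 = (I*sqrt(79) + (9 - 10))**2 = (I*sqrt(79) - 1)**2 = (-1 + I*sqrt(79))**2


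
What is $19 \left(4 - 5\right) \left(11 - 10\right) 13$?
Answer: $-247$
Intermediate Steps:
$19 \left(4 - 5\right) \left(11 - 10\right) 13 = 19 \left(\left(-1\right) 1\right) 13 = 19 \left(-1\right) 13 = \left(-19\right) 13 = -247$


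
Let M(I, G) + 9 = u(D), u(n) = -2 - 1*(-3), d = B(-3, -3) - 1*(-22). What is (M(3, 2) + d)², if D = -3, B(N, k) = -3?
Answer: 121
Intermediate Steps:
d = 19 (d = -3 - 1*(-22) = -3 + 22 = 19)
u(n) = 1 (u(n) = -2 + 3 = 1)
M(I, G) = -8 (M(I, G) = -9 + 1 = -8)
(M(3, 2) + d)² = (-8 + 19)² = 11² = 121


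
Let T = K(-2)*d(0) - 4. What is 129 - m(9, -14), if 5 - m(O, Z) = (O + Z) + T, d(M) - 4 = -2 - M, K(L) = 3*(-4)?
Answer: 91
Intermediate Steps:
K(L) = -12
d(M) = 2 - M (d(M) = 4 + (-2 - M) = 2 - M)
T = -28 (T = -12*(2 - 1*0) - 4 = -12*(2 + 0) - 4 = -12*2 - 4 = -24 - 4 = -28)
m(O, Z) = 33 - O - Z (m(O, Z) = 5 - ((O + Z) - 28) = 5 - (-28 + O + Z) = 5 + (28 - O - Z) = 33 - O - Z)
129 - m(9, -14) = 129 - (33 - 1*9 - 1*(-14)) = 129 - (33 - 9 + 14) = 129 - 1*38 = 129 - 38 = 91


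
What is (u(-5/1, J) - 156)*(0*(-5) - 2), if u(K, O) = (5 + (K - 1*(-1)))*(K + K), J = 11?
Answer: 332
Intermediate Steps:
u(K, O) = 2*K*(6 + K) (u(K, O) = (5 + (K + 1))*(2*K) = (5 + (1 + K))*(2*K) = (6 + K)*(2*K) = 2*K*(6 + K))
(u(-5/1, J) - 156)*(0*(-5) - 2) = (2*(-5/1)*(6 - 5/1) - 156)*(0*(-5) - 2) = (2*(-5*1)*(6 - 5*1) - 156)*(0 - 2) = (2*(-5)*(6 - 5) - 156)*(-2) = (2*(-5)*1 - 156)*(-2) = (-10 - 156)*(-2) = -166*(-2) = 332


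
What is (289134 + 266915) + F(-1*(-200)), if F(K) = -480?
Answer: 555569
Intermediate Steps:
(289134 + 266915) + F(-1*(-200)) = (289134 + 266915) - 480 = 556049 - 480 = 555569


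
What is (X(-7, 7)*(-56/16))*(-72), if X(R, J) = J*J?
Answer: 12348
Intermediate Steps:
X(R, J) = J**2
(X(-7, 7)*(-56/16))*(-72) = (7**2*(-56/16))*(-72) = (49*(-56*1/16))*(-72) = (49*(-7/2))*(-72) = -343/2*(-72) = 12348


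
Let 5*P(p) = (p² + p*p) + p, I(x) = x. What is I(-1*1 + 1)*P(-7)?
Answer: 0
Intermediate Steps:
P(p) = p/5 + 2*p²/5 (P(p) = ((p² + p*p) + p)/5 = ((p² + p²) + p)/5 = (2*p² + p)/5 = (p + 2*p²)/5 = p/5 + 2*p²/5)
I(-1*1 + 1)*P(-7) = (-1*1 + 1)*((⅕)*(-7)*(1 + 2*(-7))) = (-1 + 1)*((⅕)*(-7)*(1 - 14)) = 0*((⅕)*(-7)*(-13)) = 0*(91/5) = 0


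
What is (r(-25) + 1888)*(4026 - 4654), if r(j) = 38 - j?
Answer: -1225228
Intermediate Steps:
(r(-25) + 1888)*(4026 - 4654) = ((38 - 1*(-25)) + 1888)*(4026 - 4654) = ((38 + 25) + 1888)*(-628) = (63 + 1888)*(-628) = 1951*(-628) = -1225228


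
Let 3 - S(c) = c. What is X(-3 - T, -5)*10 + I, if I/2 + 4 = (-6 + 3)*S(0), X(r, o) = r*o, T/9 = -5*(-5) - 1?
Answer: 10924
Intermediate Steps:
T = 216 (T = 9*(-5*(-5) - 1) = 9*(25 - 1) = 9*24 = 216)
S(c) = 3 - c
X(r, o) = o*r
I = -26 (I = -8 + 2*((-6 + 3)*(3 - 1*0)) = -8 + 2*(-3*(3 + 0)) = -8 + 2*(-3*3) = -8 + 2*(-9) = -8 - 18 = -26)
X(-3 - T, -5)*10 + I = -5*(-3 - 1*216)*10 - 26 = -5*(-3 - 216)*10 - 26 = -5*(-219)*10 - 26 = 1095*10 - 26 = 10950 - 26 = 10924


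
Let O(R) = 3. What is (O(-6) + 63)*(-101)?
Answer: -6666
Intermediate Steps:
(O(-6) + 63)*(-101) = (3 + 63)*(-101) = 66*(-101) = -6666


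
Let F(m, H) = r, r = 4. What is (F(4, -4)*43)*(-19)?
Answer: -3268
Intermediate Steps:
F(m, H) = 4
(F(4, -4)*43)*(-19) = (4*43)*(-19) = 172*(-19) = -3268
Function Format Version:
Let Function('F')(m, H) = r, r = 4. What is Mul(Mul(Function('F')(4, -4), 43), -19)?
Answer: -3268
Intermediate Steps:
Function('F')(m, H) = 4
Mul(Mul(Function('F')(4, -4), 43), -19) = Mul(Mul(4, 43), -19) = Mul(172, -19) = -3268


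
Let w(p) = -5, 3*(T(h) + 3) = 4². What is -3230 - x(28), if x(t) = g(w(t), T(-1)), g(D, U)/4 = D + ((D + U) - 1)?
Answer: -9586/3 ≈ -3195.3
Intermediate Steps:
T(h) = 7/3 (T(h) = -3 + (⅓)*4² = -3 + (⅓)*16 = -3 + 16/3 = 7/3)
g(D, U) = -4 + 4*U + 8*D (g(D, U) = 4*(D + ((D + U) - 1)) = 4*(D + (-1 + D + U)) = 4*(-1 + U + 2*D) = -4 + 4*U + 8*D)
x(t) = -104/3 (x(t) = -4 + 4*(7/3) + 8*(-5) = -4 + 28/3 - 40 = -104/3)
-3230 - x(28) = -3230 - 1*(-104/3) = -3230 + 104/3 = -9586/3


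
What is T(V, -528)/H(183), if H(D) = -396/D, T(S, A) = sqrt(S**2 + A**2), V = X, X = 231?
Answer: -61*sqrt(305)/4 ≈ -266.33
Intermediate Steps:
V = 231
T(S, A) = sqrt(A**2 + S**2)
T(V, -528)/H(183) = sqrt((-528)**2 + 231**2)/((-396/183)) = sqrt(278784 + 53361)/((-396*1/183)) = sqrt(332145)/(-132/61) = (33*sqrt(305))*(-61/132) = -61*sqrt(305)/4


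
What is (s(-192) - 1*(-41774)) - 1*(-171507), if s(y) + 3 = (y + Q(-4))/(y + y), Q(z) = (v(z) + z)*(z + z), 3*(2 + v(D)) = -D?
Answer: 15356045/72 ≈ 2.1328e+5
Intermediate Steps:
v(D) = -2 - D/3 (v(D) = -2 + (-D)/3 = -2 - D/3)
Q(z) = 2*z*(-2 + 2*z/3) (Q(z) = ((-2 - z/3) + z)*(z + z) = (-2 + 2*z/3)*(2*z) = 2*z*(-2 + 2*z/3))
s(y) = -3 + (112/3 + y)/(2*y) (s(y) = -3 + (y + (4/3)*(-4)*(-3 - 4))/(y + y) = -3 + (y + (4/3)*(-4)*(-7))/((2*y)) = -3 + (y + 112/3)*(1/(2*y)) = -3 + (112/3 + y)*(1/(2*y)) = -3 + (112/3 + y)/(2*y))
(s(-192) - 1*(-41774)) - 1*(-171507) = ((⅙)*(112 - 15*(-192))/(-192) - 1*(-41774)) - 1*(-171507) = ((⅙)*(-1/192)*(112 + 2880) + 41774) + 171507 = ((⅙)*(-1/192)*2992 + 41774) + 171507 = (-187/72 + 41774) + 171507 = 3007541/72 + 171507 = 15356045/72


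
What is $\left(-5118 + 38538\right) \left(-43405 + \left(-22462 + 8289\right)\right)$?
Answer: $-1924256760$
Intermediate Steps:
$\left(-5118 + 38538\right) \left(-43405 + \left(-22462 + 8289\right)\right) = 33420 \left(-43405 - 14173\right) = 33420 \left(-57578\right) = -1924256760$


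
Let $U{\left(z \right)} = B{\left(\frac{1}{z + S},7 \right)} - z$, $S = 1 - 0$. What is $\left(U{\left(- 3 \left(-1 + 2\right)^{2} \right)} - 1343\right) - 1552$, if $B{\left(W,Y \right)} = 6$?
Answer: $-2886$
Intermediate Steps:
$S = 1$ ($S = 1 + 0 = 1$)
$U{\left(z \right)} = 6 - z$
$\left(U{\left(- 3 \left(-1 + 2\right)^{2} \right)} - 1343\right) - 1552 = \left(\left(6 - - 3 \left(-1 + 2\right)^{2}\right) - 1343\right) - 1552 = \left(\left(6 - - 3 \cdot 1^{2}\right) - 1343\right) - 1552 = \left(\left(6 - \left(-3\right) 1\right) - 1343\right) - 1552 = \left(\left(6 - -3\right) - 1343\right) - 1552 = \left(\left(6 + 3\right) - 1343\right) - 1552 = \left(9 - 1343\right) - 1552 = -1334 - 1552 = -2886$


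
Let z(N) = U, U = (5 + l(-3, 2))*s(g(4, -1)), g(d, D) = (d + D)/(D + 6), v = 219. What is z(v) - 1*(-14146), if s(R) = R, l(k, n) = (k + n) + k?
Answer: 70733/5 ≈ 14147.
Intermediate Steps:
l(k, n) = n + 2*k
g(d, D) = (D + d)/(6 + D)
U = 3/5 (U = (5 + (2 + 2*(-3)))*((-1 + 4)/(6 - 1)) = (5 + (2 - 6))*(3/5) = (5 - 4)*((1/5)*3) = 1*(3/5) = 3/5 ≈ 0.60000)
z(N) = 3/5
z(v) - 1*(-14146) = 3/5 - 1*(-14146) = 3/5 + 14146 = 70733/5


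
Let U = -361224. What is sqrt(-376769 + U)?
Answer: I*sqrt(737993) ≈ 859.07*I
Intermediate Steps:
sqrt(-376769 + U) = sqrt(-376769 - 361224) = sqrt(-737993) = I*sqrt(737993)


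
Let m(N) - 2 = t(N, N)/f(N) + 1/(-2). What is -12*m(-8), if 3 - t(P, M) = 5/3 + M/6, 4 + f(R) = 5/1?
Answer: -50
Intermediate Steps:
f(R) = 1 (f(R) = -4 + 5/1 = -4 + 5*1 = -4 + 5 = 1)
t(P, M) = 4/3 - M/6 (t(P, M) = 3 - (5/3 + M/6) = 3 + (-5/3 - M/6) = 4/3 - M/6)
m(N) = 17/6 - N/6 (m(N) = 2 + ((4/3 - N/6)/1 + 1/(-2)) = 2 + ((4/3 - N/6)*1 + 1*(-1/2)) = 2 + ((4/3 - N/6) - 1/2) = 2 + (5/6 - N/6) = 17/6 - N/6)
-12*m(-8) = -12*(17/6 - 1/6*(-8)) = -12*(17/6 + 4/3) = -12*25/6 = -50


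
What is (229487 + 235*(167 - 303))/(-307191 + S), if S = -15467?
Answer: -197527/322658 ≈ -0.61219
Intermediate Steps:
(229487 + 235*(167 - 303))/(-307191 + S) = (229487 + 235*(167 - 303))/(-307191 - 15467) = (229487 + 235*(-136))/(-322658) = (229487 - 31960)*(-1/322658) = 197527*(-1/322658) = -197527/322658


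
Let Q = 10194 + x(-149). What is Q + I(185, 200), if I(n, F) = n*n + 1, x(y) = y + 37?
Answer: 44308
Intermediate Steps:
x(y) = 37 + y
Q = 10082 (Q = 10194 + (37 - 149) = 10194 - 112 = 10082)
I(n, F) = 1 + n² (I(n, F) = n² + 1 = 1 + n²)
Q + I(185, 200) = 10082 + (1 + 185²) = 10082 + (1 + 34225) = 10082 + 34226 = 44308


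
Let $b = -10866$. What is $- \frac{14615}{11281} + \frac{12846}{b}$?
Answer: $- \frac{50620386}{20429891} \approx -2.4778$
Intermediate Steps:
$- \frac{14615}{11281} + \frac{12846}{b} = - \frac{14615}{11281} + \frac{12846}{-10866} = \left(-14615\right) \frac{1}{11281} + 12846 \left(- \frac{1}{10866}\right) = - \frac{14615}{11281} - \frac{2141}{1811} = - \frac{50620386}{20429891}$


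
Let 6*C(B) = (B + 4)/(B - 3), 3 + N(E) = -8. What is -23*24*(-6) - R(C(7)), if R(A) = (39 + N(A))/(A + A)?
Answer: 36096/11 ≈ 3281.5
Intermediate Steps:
N(E) = -11 (N(E) = -3 - 8 = -11)
C(B) = (4 + B)/(6*(-3 + B)) (C(B) = ((B + 4)/(B - 3))/6 = ((4 + B)/(-3 + B))/6 = (4 + B)/(6*(-3 + B)))
R(A) = 14/A (R(A) = (39 - 11)/(A + A) = 28/((2*A)) = 28*(1/(2*A)) = 14/A)
-23*24*(-6) - R(C(7)) = -23*24*(-6) - 14/((4 + 7)/(6*(-3 + 7))) = -552*(-6) - 14/((⅙)*11/4) = 3312 - 14/((⅙)*(¼)*11) = 3312 - 14/11/24 = 3312 - 14*24/11 = 3312 - 1*336/11 = 3312 - 336/11 = 36096/11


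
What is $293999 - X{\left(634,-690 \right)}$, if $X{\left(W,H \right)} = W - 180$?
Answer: $293545$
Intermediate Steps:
$X{\left(W,H \right)} = -180 + W$
$293999 - X{\left(634,-690 \right)} = 293999 - \left(-180 + 634\right) = 293999 - 454 = 293545$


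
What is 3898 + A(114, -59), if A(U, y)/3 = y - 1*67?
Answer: 3520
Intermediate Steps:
A(U, y) = -201 + 3*y (A(U, y) = 3*(y - 1*67) = 3*(y - 67) = 3*(-67 + y) = -201 + 3*y)
3898 + A(114, -59) = 3898 + (-201 + 3*(-59)) = 3898 + (-201 - 177) = 3898 - 378 = 3520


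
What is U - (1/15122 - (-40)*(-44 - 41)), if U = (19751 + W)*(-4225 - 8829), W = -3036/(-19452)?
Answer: -6320081093233733/24512762 ≈ -2.5783e+8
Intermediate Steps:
W = 253/1621 (W = -3036*(-1/19452) = 253/1621 ≈ 0.15608)
U = -417945009696/1621 (U = (19751 + 253/1621)*(-4225 - 8829) = (32016624/1621)*(-13054) = -417945009696/1621 ≈ -2.5783e+8)
U - (1/15122 - (-40)*(-44 - 41)) = -417945009696/1621 - (1/15122 - (-40)*(-44 - 41)) = -417945009696/1621 - (1/15122 - (-40)*(-85)) = -417945009696/1621 - (1/15122 - 1*3400) = -417945009696/1621 - (1/15122 - 3400) = -417945009696/1621 - 1*(-51414799/15122) = -417945009696/1621 + 51414799/15122 = -6320081093233733/24512762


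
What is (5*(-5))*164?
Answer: -4100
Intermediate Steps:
(5*(-5))*164 = -25*164 = -4100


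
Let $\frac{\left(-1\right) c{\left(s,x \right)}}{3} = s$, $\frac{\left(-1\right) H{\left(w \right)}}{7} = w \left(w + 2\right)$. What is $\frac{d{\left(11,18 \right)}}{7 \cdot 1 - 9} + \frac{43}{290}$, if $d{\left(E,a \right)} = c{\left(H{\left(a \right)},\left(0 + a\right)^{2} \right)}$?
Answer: $- \frac{1096157}{290} \approx -3779.9$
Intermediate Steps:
$H{\left(w \right)} = - 7 w \left(2 + w\right)$ ($H{\left(w \right)} = - 7 w \left(w + 2\right) = - 7 w \left(2 + w\right)$)
$c{\left(s,x \right)} = - 3 s$
$d{\left(E,a \right)} = 21 a \left(2 + a\right)$ ($d{\left(E,a \right)} = - 3 \left(- 7 a \left(2 + a\right)\right) = 21 a \left(2 + a\right)$)
$\frac{d{\left(11,18 \right)}}{7 \cdot 1 - 9} + \frac{43}{290} = \frac{21 \cdot 18 \left(2 + 18\right)}{7 \cdot 1 - 9} + \frac{43}{290} = \frac{21 \cdot 18 \cdot 20}{7 - 9} + 43 \cdot \frac{1}{290} = \frac{7560}{-2} + \frac{43}{290} = 7560 \left(- \frac{1}{2}\right) + \frac{43}{290} = -3780 + \frac{43}{290} = - \frac{1096157}{290}$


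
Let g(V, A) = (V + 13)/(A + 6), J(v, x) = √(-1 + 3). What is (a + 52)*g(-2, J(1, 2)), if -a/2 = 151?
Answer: -8250/17 + 1375*√2/17 ≈ -370.91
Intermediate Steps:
J(v, x) = √2
g(V, A) = (13 + V)/(6 + A)
a = -302 (a = -2*151 = -302)
(a + 52)*g(-2, J(1, 2)) = (-302 + 52)*((13 - 2)/(6 + √2)) = -250*11/(6 + √2) = -2750/(6 + √2)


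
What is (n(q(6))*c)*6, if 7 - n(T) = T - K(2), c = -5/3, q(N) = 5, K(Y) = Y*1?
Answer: -40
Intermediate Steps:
K(Y) = Y
c = -5/3 (c = -5*1/3 = -5/3 ≈ -1.6667)
n(T) = 9 - T (n(T) = 7 - (T - 1*2) = 7 - (T - 2) = 7 - (-2 + T) = 7 + (2 - T) = 9 - T)
(n(q(6))*c)*6 = ((9 - 1*5)*(-5/3))*6 = ((9 - 5)*(-5/3))*6 = (4*(-5/3))*6 = -20/3*6 = -40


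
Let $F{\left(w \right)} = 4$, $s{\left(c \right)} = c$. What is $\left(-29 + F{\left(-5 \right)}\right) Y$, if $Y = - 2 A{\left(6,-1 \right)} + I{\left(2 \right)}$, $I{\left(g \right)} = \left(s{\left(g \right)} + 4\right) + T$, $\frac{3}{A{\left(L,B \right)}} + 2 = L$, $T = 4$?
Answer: $- \frac{425}{2} \approx -212.5$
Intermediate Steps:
$A{\left(L,B \right)} = \frac{3}{-2 + L}$
$I{\left(g \right)} = 8 + g$ ($I{\left(g \right)} = \left(g + 4\right) + 4 = \left(4 + g\right) + 4 = 8 + g$)
$Y = \frac{17}{2}$ ($Y = - 2 \frac{3}{-2 + 6} + \left(8 + 2\right) = - 2 \cdot \frac{3}{4} + 10 = - 2 \cdot 3 \cdot \frac{1}{4} + 10 = \left(-2\right) \frac{3}{4} + 10 = - \frac{3}{2} + 10 = \frac{17}{2} \approx 8.5$)
$\left(-29 + F{\left(-5 \right)}\right) Y = \left(-29 + 4\right) \frac{17}{2} = \left(-25\right) \frac{17}{2} = - \frac{425}{2}$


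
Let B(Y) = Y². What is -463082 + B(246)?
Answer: -402566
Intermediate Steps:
-463082 + B(246) = -463082 + 246² = -463082 + 60516 = -402566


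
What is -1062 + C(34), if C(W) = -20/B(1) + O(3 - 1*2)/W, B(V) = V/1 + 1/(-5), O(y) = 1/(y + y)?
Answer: -73915/68 ≈ -1087.0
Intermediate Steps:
O(y) = 1/(2*y)
B(V) = -1/5 + V (B(V) = V*1 + 1*(-1/5) = V - 1/5 = -1/5 + V)
C(W) = -25 + 1/(2*W) (C(W) = -20/(-1/5 + 1) + (1/(2*(3 - 1*2)))/W = -20/4/5 + (1/(2*(3 - 2)))/W = -20*5/4 + ((1/2)/1)/W = -25 + ((1/2)*1)/W = -25 + 1/(2*W))
-1062 + C(34) = -1062 + (-25 + (1/2)/34) = -1062 + (-25 + (1/2)*(1/34)) = -1062 + (-25 + 1/68) = -1062 - 1699/68 = -73915/68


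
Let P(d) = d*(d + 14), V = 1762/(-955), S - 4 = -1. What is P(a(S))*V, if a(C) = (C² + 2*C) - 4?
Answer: -96910/191 ≈ -507.38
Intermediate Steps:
S = 3 (S = 4 - 1 = 3)
a(C) = -4 + C² + 2*C
V = -1762/955 (V = 1762*(-1/955) = -1762/955 ≈ -1.8450)
P(d) = d*(14 + d)
P(a(S))*V = ((-4 + 3² + 2*3)*(14 + (-4 + 3² + 2*3)))*(-1762/955) = ((-4 + 9 + 6)*(14 + (-4 + 9 + 6)))*(-1762/955) = (11*(14 + 11))*(-1762/955) = (11*25)*(-1762/955) = 275*(-1762/955) = -96910/191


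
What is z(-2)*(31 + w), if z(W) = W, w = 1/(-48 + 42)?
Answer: -185/3 ≈ -61.667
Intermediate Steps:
w = -⅙ (w = 1/(-6) = -⅙ ≈ -0.16667)
z(-2)*(31 + w) = -2*(31 - ⅙) = -2*185/6 = -185/3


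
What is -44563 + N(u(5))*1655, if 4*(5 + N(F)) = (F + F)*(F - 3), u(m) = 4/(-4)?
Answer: -49528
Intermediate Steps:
u(m) = -1 (u(m) = 4*(-¼) = -1)
N(F) = -5 + F*(-3 + F)/2 (N(F) = -5 + ((F + F)*(F - 3))/4 = -5 + ((2*F)*(-3 + F))/4 = -5 + (2*F*(-3 + F))/4 = -5 + F*(-3 + F)/2)
-44563 + N(u(5))*1655 = -44563 + (-5 + (½)*(-1)² - 3/2*(-1))*1655 = -44563 + (-5 + (½)*1 + 3/2)*1655 = -44563 + (-5 + ½ + 3/2)*1655 = -44563 - 3*1655 = -44563 - 4965 = -49528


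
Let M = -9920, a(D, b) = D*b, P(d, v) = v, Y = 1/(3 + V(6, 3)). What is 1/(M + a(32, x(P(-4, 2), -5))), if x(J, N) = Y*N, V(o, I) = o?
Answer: -9/89440 ≈ -0.00010063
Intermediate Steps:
Y = ⅑ (Y = 1/(3 + 6) = 1/9 = ⅑ ≈ 0.11111)
x(J, N) = N/9
1/(M + a(32, x(P(-4, 2), -5))) = 1/(-9920 + 32*((⅑)*(-5))) = 1/(-9920 + 32*(-5/9)) = 1/(-9920 - 160/9) = 1/(-89440/9) = -9/89440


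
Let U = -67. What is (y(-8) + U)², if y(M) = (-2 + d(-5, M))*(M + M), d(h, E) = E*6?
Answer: 537289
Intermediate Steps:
d(h, E) = 6*E
y(M) = 2*M*(-2 + 6*M) (y(M) = (-2 + 6*M)*(M + M) = (-2 + 6*M)*(2*M) = 2*M*(-2 + 6*M))
(y(-8) + U)² = (4*(-8)*(-1 + 3*(-8)) - 67)² = (4*(-8)*(-1 - 24) - 67)² = (4*(-8)*(-25) - 67)² = (800 - 67)² = 733² = 537289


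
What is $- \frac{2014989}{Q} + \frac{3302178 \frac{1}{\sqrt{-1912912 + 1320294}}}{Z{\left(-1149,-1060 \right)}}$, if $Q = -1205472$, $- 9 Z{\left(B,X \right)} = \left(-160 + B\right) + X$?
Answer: $\frac{671663}{401824} - \frac{14859801 i \sqrt{592618}}{701956021} \approx 1.6715 - 16.296 i$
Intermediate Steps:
$Z{\left(B,X \right)} = \frac{160}{9} - \frac{B}{9} - \frac{X}{9}$ ($Z{\left(B,X \right)} = - \frac{\left(-160 + B\right) + X}{9} = - \frac{-160 + B + X}{9} = \frac{160}{9} - \frac{B}{9} - \frac{X}{9}$)
$- \frac{2014989}{Q} + \frac{3302178 \frac{1}{\sqrt{-1912912 + 1320294}}}{Z{\left(-1149,-1060 \right)}} = - \frac{2014989}{-1205472} + \frac{3302178 \frac{1}{\sqrt{-1912912 + 1320294}}}{\frac{160}{9} - - \frac{383}{3} - - \frac{1060}{9}} = \left(-2014989\right) \left(- \frac{1}{1205472}\right) + \frac{3302178 \frac{1}{\sqrt{-592618}}}{\frac{160}{9} + \frac{383}{3} + \frac{1060}{9}} = \frac{671663}{401824} + \frac{3302178 \frac{1}{i \sqrt{592618}}}{\frac{2369}{9}} = \frac{671663}{401824} + 3302178 \left(- \frac{i \sqrt{592618}}{592618}\right) \frac{9}{2369} = \frac{671663}{401824} + - \frac{1651089 i \sqrt{592618}}{296309} \cdot \frac{9}{2369} = \frac{671663}{401824} - \frac{14859801 i \sqrt{592618}}{701956021}$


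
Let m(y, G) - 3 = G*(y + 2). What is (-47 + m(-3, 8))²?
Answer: 2704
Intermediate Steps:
m(y, G) = 3 + G*(2 + y) (m(y, G) = 3 + G*(y + 2) = 3 + G*(2 + y))
(-47 + m(-3, 8))² = (-47 + (3 + 2*8 + 8*(-3)))² = (-47 + (3 + 16 - 24))² = (-47 - 5)² = (-52)² = 2704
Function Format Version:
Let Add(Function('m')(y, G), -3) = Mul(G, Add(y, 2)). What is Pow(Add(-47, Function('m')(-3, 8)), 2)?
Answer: 2704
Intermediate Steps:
Function('m')(y, G) = Add(3, Mul(G, Add(2, y))) (Function('m')(y, G) = Add(3, Mul(G, Add(y, 2))) = Add(3, Mul(G, Add(2, y))))
Pow(Add(-47, Function('m')(-3, 8)), 2) = Pow(Add(-47, Add(3, Mul(2, 8), Mul(8, -3))), 2) = Pow(Add(-47, Add(3, 16, -24)), 2) = Pow(Add(-47, -5), 2) = Pow(-52, 2) = 2704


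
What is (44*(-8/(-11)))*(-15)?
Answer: -480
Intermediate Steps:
(44*(-8/(-11)))*(-15) = (44*(-8*(-1/11)))*(-15) = (44*(8/11))*(-15) = 32*(-15) = -480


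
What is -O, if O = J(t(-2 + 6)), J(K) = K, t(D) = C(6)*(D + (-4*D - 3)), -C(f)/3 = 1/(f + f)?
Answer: -15/4 ≈ -3.7500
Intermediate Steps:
C(f) = -3/(2*f) (C(f) = -3/(f + f) = -3*1/(2*f) = -3/(2*f))
t(D) = ¾ + 3*D/4 (t(D) = (-3/2/6)*(D + (-4*D - 3)) = (-3/2*⅙)*(D + (-3 - 4*D)) = -(-3 - 3*D)/4 = ¾ + 3*D/4)
O = 15/4 (O = ¾ + 3*(-2 + 6)/4 = ¾ + (¾)*4 = ¾ + 3 = 15/4 ≈ 3.7500)
-O = -1*15/4 = -15/4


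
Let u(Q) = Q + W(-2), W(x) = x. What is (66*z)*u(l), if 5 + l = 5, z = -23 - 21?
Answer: 5808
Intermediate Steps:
z = -44
l = 0 (l = -5 + 5 = 0)
u(Q) = -2 + Q (u(Q) = Q - 2 = -2 + Q)
(66*z)*u(l) = (66*(-44))*(-2 + 0) = -2904*(-2) = 5808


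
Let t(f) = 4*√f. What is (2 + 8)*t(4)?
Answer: 80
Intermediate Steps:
(2 + 8)*t(4) = (2 + 8)*(4*√4) = 10*(4*2) = 10*8 = 80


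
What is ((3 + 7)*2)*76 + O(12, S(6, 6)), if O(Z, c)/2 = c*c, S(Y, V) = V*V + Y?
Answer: 5048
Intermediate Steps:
S(Y, V) = Y + V² (S(Y, V) = V² + Y = Y + V²)
O(Z, c) = 2*c² (O(Z, c) = 2*(c*c) = 2*c²)
((3 + 7)*2)*76 + O(12, S(6, 6)) = ((3 + 7)*2)*76 + 2*(6 + 6²)² = (10*2)*76 + 2*(6 + 36)² = 20*76 + 2*42² = 1520 + 2*1764 = 1520 + 3528 = 5048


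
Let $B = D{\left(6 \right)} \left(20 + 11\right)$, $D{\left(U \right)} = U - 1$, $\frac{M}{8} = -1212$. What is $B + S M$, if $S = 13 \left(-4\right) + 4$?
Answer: $465563$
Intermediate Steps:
$M = -9696$ ($M = 8 \left(-1212\right) = -9696$)
$S = -48$ ($S = -52 + 4 = -48$)
$D{\left(U \right)} = -1 + U$ ($D{\left(U \right)} = U - 1 = -1 + U$)
$B = 155$ ($B = \left(-1 + 6\right) \left(20 + 11\right) = 5 \cdot 31 = 155$)
$B + S M = 155 - -465408 = 155 + 465408 = 465563$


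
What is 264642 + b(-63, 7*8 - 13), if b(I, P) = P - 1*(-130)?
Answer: 264815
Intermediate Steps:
b(I, P) = 130 + P (b(I, P) = P + 130 = 130 + P)
264642 + b(-63, 7*8 - 13) = 264642 + (130 + (7*8 - 13)) = 264642 + (130 + (56 - 13)) = 264642 + (130 + 43) = 264642 + 173 = 264815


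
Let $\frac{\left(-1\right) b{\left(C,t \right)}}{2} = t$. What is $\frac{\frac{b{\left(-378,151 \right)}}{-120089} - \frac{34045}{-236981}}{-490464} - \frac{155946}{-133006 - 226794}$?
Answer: $\frac{12956525411185487447}{29893431370611213600} \approx 0.43342$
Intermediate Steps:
$b{\left(C,t \right)} = - 2 t$
$\frac{\frac{b{\left(-378,151 \right)}}{-120089} - \frac{34045}{-236981}}{-490464} - \frac{155946}{-133006 - 226794} = \frac{\frac{\left(-2\right) 151}{-120089} - \frac{34045}{-236981}}{-490464} - \frac{155946}{-133006 - 226794} = \left(\left(-302\right) \left(- \frac{1}{120089}\right) - - \frac{34045}{236981}\right) \left(- \frac{1}{490464}\right) - \frac{155946}{-133006 - 226794} = \left(\frac{302}{120089} + \frac{34045}{236981}\right) \left(- \frac{1}{490464}\right) - \frac{155946}{-359800} = \frac{4159998267}{28458811309} \left(- \frac{1}{490464}\right) - - \frac{11139}{25700} = - \frac{1386666089}{4652674143285792} + \frac{11139}{25700} = \frac{12956525411185487447}{29893431370611213600}$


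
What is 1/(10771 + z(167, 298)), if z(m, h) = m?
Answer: 1/10938 ≈ 9.1424e-5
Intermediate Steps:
1/(10771 + z(167, 298)) = 1/(10771 + 167) = 1/10938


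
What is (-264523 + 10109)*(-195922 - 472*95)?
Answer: 61253223468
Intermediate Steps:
(-264523 + 10109)*(-195922 - 472*95) = -254414*(-195922 - 44840) = -254414*(-240762) = 61253223468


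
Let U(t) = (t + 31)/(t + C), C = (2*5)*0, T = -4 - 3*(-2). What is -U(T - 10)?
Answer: 23/8 ≈ 2.8750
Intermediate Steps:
T = 2 (T = -4 + 6 = 2)
C = 0 (C = 10*0 = 0)
U(t) = (31 + t)/t (U(t) = (t + 31)/(t + 0) = (31 + t)/t)
-U(T - 10) = -(31 + (2 - 10))/(2 - 10) = -(31 - 8)/(-8) = -(-1)*23/8 = -1*(-23/8) = 23/8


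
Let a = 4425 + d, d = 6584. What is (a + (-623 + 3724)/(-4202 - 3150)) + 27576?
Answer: 283673819/7352 ≈ 38585.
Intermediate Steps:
a = 11009 (a = 4425 + 6584 = 11009)
(a + (-623 + 3724)/(-4202 - 3150)) + 27576 = (11009 + (-623 + 3724)/(-4202 - 3150)) + 27576 = (11009 + 3101/(-7352)) + 27576 = (11009 + 3101*(-1/7352)) + 27576 = (11009 - 3101/7352) + 27576 = 80935067/7352 + 27576 = 283673819/7352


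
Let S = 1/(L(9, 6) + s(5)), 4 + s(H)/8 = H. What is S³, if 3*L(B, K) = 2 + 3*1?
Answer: 27/24389 ≈ 0.0011071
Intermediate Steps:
L(B, K) = 5/3 (L(B, K) = (2 + 3*1)/3 = (2 + 3)/3 = (⅓)*5 = 5/3)
s(H) = -32 + 8*H
S = 3/29 (S = 1/(5/3 + (-32 + 8*5)) = 1/(5/3 + (-32 + 40)) = 1/(5/3 + 8) = 1/(29/3) = 3/29 ≈ 0.10345)
S³ = (3/29)³ = 27/24389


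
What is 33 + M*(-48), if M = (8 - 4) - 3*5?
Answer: 561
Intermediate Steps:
M = -11 (M = 4 - 15 = -11)
33 + M*(-48) = 33 - 11*(-48) = 33 + 528 = 561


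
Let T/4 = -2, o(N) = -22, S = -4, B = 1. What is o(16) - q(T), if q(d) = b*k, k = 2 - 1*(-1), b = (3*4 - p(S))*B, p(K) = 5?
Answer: -43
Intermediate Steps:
b = 7 (b = (3*4 - 1*5)*1 = (12 - 5)*1 = 7*1 = 7)
T = -8 (T = 4*(-2) = -8)
k = 3 (k = 2 + 1 = 3)
q(d) = 21 (q(d) = 7*3 = 21)
o(16) - q(T) = -22 - 1*21 = -22 - 21 = -43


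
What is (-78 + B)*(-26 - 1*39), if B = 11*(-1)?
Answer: 5785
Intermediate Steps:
B = -11
(-78 + B)*(-26 - 1*39) = (-78 - 11)*(-26 - 1*39) = -89*(-26 - 39) = -89*(-65) = 5785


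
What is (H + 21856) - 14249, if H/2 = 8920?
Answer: 25447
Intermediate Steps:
H = 17840 (H = 2*8920 = 17840)
(H + 21856) - 14249 = (17840 + 21856) - 14249 = 39696 - 14249 = 25447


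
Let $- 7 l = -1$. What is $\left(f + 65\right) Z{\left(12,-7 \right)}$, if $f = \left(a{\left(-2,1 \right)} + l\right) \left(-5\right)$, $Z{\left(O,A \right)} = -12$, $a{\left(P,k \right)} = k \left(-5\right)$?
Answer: $- \frac{7500}{7} \approx -1071.4$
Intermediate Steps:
$a{\left(P,k \right)} = - 5 k$
$l = \frac{1}{7}$ ($l = \left(- \frac{1}{7}\right) \left(-1\right) = \frac{1}{7} \approx 0.14286$)
$f = \frac{170}{7}$ ($f = \left(\left(-5\right) 1 + \frac{1}{7}\right) \left(-5\right) = \left(-5 + \frac{1}{7}\right) \left(-5\right) = \left(- \frac{34}{7}\right) \left(-5\right) = \frac{170}{7} \approx 24.286$)
$\left(f + 65\right) Z{\left(12,-7 \right)} = \left(\frac{170}{7} + 65\right) \left(-12\right) = \frac{625}{7} \left(-12\right) = - \frac{7500}{7}$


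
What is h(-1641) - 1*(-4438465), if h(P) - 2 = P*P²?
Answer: -4414579254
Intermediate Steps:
h(P) = 2 + P³ (h(P) = 2 + P*P² = 2 + P³)
h(-1641) - 1*(-4438465) = (2 + (-1641)³) - 1*(-4438465) = (2 - 4419017721) + 4438465 = -4419017719 + 4438465 = -4414579254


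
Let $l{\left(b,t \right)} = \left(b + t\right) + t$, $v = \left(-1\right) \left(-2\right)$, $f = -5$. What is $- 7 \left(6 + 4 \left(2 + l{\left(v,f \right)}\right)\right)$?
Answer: $126$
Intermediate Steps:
$v = 2$
$l{\left(b,t \right)} = b + 2 t$
$- 7 \left(6 + 4 \left(2 + l{\left(v,f \right)}\right)\right) = - 7 \left(6 + 4 \left(2 + \left(2 + 2 \left(-5\right)\right)\right)\right) = - 7 \left(6 + 4 \left(2 + \left(2 - 10\right)\right)\right) = - 7 \left(6 + 4 \left(2 - 8\right)\right) = - 7 \left(6 + 4 \left(-6\right)\right) = - 7 \left(6 - 24\right) = \left(-7\right) \left(-18\right) = 126$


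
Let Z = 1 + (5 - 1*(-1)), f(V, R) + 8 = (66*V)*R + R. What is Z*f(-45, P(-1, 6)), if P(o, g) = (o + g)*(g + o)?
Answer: -519631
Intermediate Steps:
P(o, g) = (g + o)**2 (P(o, g) = (g + o)*(g + o) = (g + o)**2)
f(V, R) = -8 + R + 66*R*V (f(V, R) = -8 + ((66*V)*R + R) = -8 + (66*R*V + R) = -8 + (R + 66*R*V) = -8 + R + 66*R*V)
Z = 7 (Z = 1 + (5 + 1) = 1 + 6 = 7)
Z*f(-45, P(-1, 6)) = 7*(-8 + (6 - 1)**2 + 66*(6 - 1)**2*(-45)) = 7*(-8 + 5**2 + 66*5**2*(-45)) = 7*(-8 + 25 + 66*25*(-45)) = 7*(-8 + 25 - 74250) = 7*(-74233) = -519631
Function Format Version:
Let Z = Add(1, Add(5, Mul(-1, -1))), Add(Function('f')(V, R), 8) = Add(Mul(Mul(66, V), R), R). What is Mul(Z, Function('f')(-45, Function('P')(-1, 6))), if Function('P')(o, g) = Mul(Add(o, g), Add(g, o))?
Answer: -519631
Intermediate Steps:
Function('P')(o, g) = Pow(Add(g, o), 2) (Function('P')(o, g) = Mul(Add(g, o), Add(g, o)) = Pow(Add(g, o), 2))
Function('f')(V, R) = Add(-8, R, Mul(66, R, V)) (Function('f')(V, R) = Add(-8, Add(Mul(Mul(66, V), R), R)) = Add(-8, Add(Mul(66, R, V), R)) = Add(-8, Add(R, Mul(66, R, V))) = Add(-8, R, Mul(66, R, V)))
Z = 7 (Z = Add(1, Add(5, 1)) = Add(1, 6) = 7)
Mul(Z, Function('f')(-45, Function('P')(-1, 6))) = Mul(7, Add(-8, Pow(Add(6, -1), 2), Mul(66, Pow(Add(6, -1), 2), -45))) = Mul(7, Add(-8, Pow(5, 2), Mul(66, Pow(5, 2), -45))) = Mul(7, Add(-8, 25, Mul(66, 25, -45))) = Mul(7, Add(-8, 25, -74250)) = Mul(7, -74233) = -519631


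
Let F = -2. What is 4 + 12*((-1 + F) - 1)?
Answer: -44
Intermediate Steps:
4 + 12*((-1 + F) - 1) = 4 + 12*((-1 - 2) - 1) = 4 + 12*(-3 - 1) = 4 + 12*(-4) = 4 - 48 = -44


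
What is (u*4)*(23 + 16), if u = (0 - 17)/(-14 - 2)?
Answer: 663/4 ≈ 165.75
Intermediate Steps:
u = 17/16 (u = -17/(-16) = -17*(-1/16) = 17/16 ≈ 1.0625)
(u*4)*(23 + 16) = ((17/16)*4)*(23 + 16) = (17/4)*39 = 663/4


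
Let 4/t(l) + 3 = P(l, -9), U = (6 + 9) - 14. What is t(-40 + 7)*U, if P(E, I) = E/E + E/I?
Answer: 12/5 ≈ 2.4000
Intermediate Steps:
U = 1 (U = 15 - 14 = 1)
P(E, I) = 1 + E/I
t(l) = 4/(-2 - l/9) (t(l) = 4/(-3 + (l - 9)/(-9)) = 4/(-3 - (-9 + l)/9) = 4/(-3 + (1 - l/9)) = 4/(-2 - l/9))
t(-40 + 7)*U = (36/(-18 - (-40 + 7)))*1 = (36/(-18 - 1*(-33)))*1 = (36/(-18 + 33))*1 = (36/15)*1 = (36*(1/15))*1 = (12/5)*1 = 12/5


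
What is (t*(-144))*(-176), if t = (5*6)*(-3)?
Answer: -2280960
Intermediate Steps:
t = -90 (t = 30*(-3) = -90)
(t*(-144))*(-176) = -90*(-144)*(-176) = 12960*(-176) = -2280960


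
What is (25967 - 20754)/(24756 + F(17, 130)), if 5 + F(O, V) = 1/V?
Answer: 677690/3217631 ≈ 0.21062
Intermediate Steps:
F(O, V) = -5 + 1/V
(25967 - 20754)/(24756 + F(17, 130)) = (25967 - 20754)/(24756 + (-5 + 1/130)) = 5213/(24756 + (-5 + 1/130)) = 5213/(24756 - 649/130) = 5213/(3217631/130) = 5213*(130/3217631) = 677690/3217631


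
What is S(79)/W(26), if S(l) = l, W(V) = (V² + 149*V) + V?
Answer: 79/4576 ≈ 0.017264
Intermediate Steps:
W(V) = V² + 150*V
S(79)/W(26) = 79/((26*(150 + 26))) = 79/((26*176)) = 79/4576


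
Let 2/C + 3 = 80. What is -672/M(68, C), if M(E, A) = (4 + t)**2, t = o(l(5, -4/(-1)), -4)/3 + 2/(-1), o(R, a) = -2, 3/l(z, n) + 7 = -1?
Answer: -378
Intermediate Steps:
l(z, n) = -3/8 (l(z, n) = 3/(-7 - 1) = 3/(-8) = 3*(-1/8) = -3/8)
C = 2/77 (C = 2/(-3 + 80) = 2/77 ≈ 0.025974)
t = -8/3 (t = -2/3 + 2/(-1) = -2*1/3 + 2*(-1) = -2/3 - 2 = -8/3 ≈ -2.6667)
M(E, A) = 16/9 (M(E, A) = (4 - 8/3)**2 = (4/3)**2 = 16/9)
-672/M(68, C) = -672/16/9 = -672*9/16 = -378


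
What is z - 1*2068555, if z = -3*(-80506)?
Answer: -1827037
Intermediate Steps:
z = 241518
z - 1*2068555 = 241518 - 1*2068555 = 241518 - 2068555 = -1827037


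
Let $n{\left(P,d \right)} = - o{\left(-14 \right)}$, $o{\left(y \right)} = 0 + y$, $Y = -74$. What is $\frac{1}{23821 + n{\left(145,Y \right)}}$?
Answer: $\frac{1}{23835} \approx 4.1955 \cdot 10^{-5}$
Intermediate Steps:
$o{\left(y \right)} = y$
$n{\left(P,d \right)} = 14$ ($n{\left(P,d \right)} = \left(-1\right) \left(-14\right) = 14$)
$\frac{1}{23821 + n{\left(145,Y \right)}} = \frac{1}{23821 + 14} = \frac{1}{23835}$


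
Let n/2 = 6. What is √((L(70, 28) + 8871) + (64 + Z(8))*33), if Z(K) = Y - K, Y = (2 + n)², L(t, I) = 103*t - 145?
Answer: 2*√6063 ≈ 155.73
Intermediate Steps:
L(t, I) = -145 + 103*t
n = 12 (n = 2*6 = 12)
Y = 196 (Y = (2 + 12)² = 14² = 196)
Z(K) = 196 - K
√((L(70, 28) + 8871) + (64 + Z(8))*33) = √(((-145 + 103*70) + 8871) + (64 + (196 - 1*8))*33) = √(((-145 + 7210) + 8871) + (64 + (196 - 8))*33) = √((7065 + 8871) + (64 + 188)*33) = √(15936 + 252*33) = √(15936 + 8316) = √24252 = 2*√6063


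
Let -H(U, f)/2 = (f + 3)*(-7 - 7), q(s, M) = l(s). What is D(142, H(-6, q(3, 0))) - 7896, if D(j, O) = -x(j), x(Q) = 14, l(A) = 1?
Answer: -7910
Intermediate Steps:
q(s, M) = 1
H(U, f) = 84 + 28*f (H(U, f) = -2*(f + 3)*(-7 - 7) = -2*(3 + f)*(-14) = -2*(-42 - 14*f) = 84 + 28*f)
D(j, O) = -14 (D(j, O) = -1*14 = -14)
D(142, H(-6, q(3, 0))) - 7896 = -14 - 7896 = -7910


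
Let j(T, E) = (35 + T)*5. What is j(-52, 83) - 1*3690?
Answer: -3775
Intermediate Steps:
j(T, E) = 175 + 5*T
j(-52, 83) - 1*3690 = (175 + 5*(-52)) - 1*3690 = (175 - 260) - 3690 = -85 - 3690 = -3775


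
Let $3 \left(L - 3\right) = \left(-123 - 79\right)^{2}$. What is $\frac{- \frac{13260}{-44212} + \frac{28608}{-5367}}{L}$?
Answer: $- \frac{298412619}{807028793221} \approx -0.00036977$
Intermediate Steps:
$L = \frac{40813}{3}$ ($L = 3 + \frac{\left(-123 - 79\right)^{2}}{3} = 3 + \frac{\left(-202\right)^{2}}{3} = 3 + \frac{1}{3} \cdot 40804 = 3 + \frac{40804}{3} = \frac{40813}{3} \approx 13604.0$)
$\frac{- \frac{13260}{-44212} + \frac{28608}{-5367}}{L} = \frac{- \frac{13260}{-44212} + \frac{28608}{-5367}}{\frac{40813}{3}} = \left(\left(-13260\right) \left(- \frac{1}{44212}\right) + 28608 \left(- \frac{1}{5367}\right)\right) \frac{3}{40813} = \left(\frac{3315}{11053} - \frac{9536}{1789}\right) \frac{3}{40813} = \left(- \frac{99470873}{19773817}\right) \frac{3}{40813} = - \frac{298412619}{807028793221}$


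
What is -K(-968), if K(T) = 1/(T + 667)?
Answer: 1/301 ≈ 0.0033223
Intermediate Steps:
K(T) = 1/(667 + T)
-K(-968) = -1/(667 - 968) = -1/(-301) = -1*(-1/301) = 1/301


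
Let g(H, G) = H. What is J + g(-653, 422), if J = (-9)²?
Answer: -572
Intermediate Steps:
J = 81
J + g(-653, 422) = 81 - 653 = -572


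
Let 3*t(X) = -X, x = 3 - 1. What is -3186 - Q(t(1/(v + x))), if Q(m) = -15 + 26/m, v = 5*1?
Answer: -2625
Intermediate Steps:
v = 5
x = 2
t(X) = -X/3 (t(X) = (-X)/3 = -X/3)
-3186 - Q(t(1/(v + x))) = -3186 - (-15 + 26/((-1/(3*(5 + 2))))) = -3186 - (-15 + 26/((-⅓/7))) = -3186 - (-15 + 26/((-⅓*⅐))) = -3186 - (-15 + 26/(-1/21)) = -3186 - (-15 + 26*(-21)) = -3186 - (-15 - 546) = -3186 - 1*(-561) = -3186 + 561 = -2625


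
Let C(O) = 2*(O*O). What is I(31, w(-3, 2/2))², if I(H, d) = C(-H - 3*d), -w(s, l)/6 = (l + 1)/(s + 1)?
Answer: 23059204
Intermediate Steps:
C(O) = 2*O²
w(s, l) = -6*(1 + l)/(1 + s) (w(s, l) = -6*(l + 1)/(s + 1) = -6*(1 + l)/(1 + s))
I(H, d) = 2*(-H - 3*d)²
I(31, w(-3, 2/2))² = (2*(31 + 3*(6*(-1 - 2/2)/(1 - 3)))²)² = (2*(31 + 3*(6*(-1 - 2/2)/(-2)))²)² = (2*(31 + 3*(6*(-½)*(-1 - 1*1)))²)² = (2*(31 + 3*(6*(-½)*(-1 - 1)))²)² = (2*(31 + 3*(6*(-½)*(-2)))²)² = (2*(31 + 3*6)²)² = (2*(31 + 18)²)² = (2*49²)² = (2*2401)² = 4802² = 23059204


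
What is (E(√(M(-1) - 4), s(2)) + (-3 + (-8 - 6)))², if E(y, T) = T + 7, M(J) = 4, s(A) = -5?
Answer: 225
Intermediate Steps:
E(y, T) = 7 + T
(E(√(M(-1) - 4), s(2)) + (-3 + (-8 - 6)))² = ((7 - 5) + (-3 + (-8 - 6)))² = (2 + (-3 - 14))² = (2 - 17)² = (-15)² = 225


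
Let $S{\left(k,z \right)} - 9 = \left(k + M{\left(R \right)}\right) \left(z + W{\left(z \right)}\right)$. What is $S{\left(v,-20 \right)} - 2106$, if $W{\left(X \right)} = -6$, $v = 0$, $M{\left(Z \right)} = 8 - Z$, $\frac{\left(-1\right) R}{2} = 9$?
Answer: $-2773$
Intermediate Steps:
$R = -18$ ($R = \left(-2\right) 9 = -18$)
$S{\left(k,z \right)} = 9 + \left(-6 + z\right) \left(26 + k\right)$ ($S{\left(k,z \right)} = 9 + \left(k + \left(8 - -18\right)\right) \left(z - 6\right) = 9 + \left(k + \left(8 + 18\right)\right) \left(-6 + z\right) = 9 + \left(k + 26\right) \left(-6 + z\right) = 9 + \left(26 + k\right) \left(-6 + z\right) = 9 + \left(-6 + z\right) \left(26 + k\right)$)
$S{\left(v,-20 \right)} - 2106 = \left(-147 - 0 + 26 \left(-20\right) + 0 \left(-20\right)\right) - 2106 = \left(-147 + 0 - 520 + 0\right) - 2106 = -667 - 2106 = -2773$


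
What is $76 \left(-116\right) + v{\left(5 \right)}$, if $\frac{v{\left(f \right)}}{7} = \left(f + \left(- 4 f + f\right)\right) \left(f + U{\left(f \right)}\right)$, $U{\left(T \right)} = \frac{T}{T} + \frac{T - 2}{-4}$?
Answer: $- \frac{18367}{2} \approx -9183.5$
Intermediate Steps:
$U{\left(T \right)} = \frac{3}{2} - \frac{T}{4}$ ($U{\left(T \right)} = 1 + \left(-2 + T\right) \left(- \frac{1}{4}\right) = 1 - \left(- \frac{1}{2} + \frac{T}{4}\right) = \frac{3}{2} - \frac{T}{4}$)
$v{\left(f \right)} = - 14 f \left(\frac{3}{2} + \frac{3 f}{4}\right)$ ($v{\left(f \right)} = 7 \left(f + \left(- 4 f + f\right)\right) \left(f - \left(- \frac{3}{2} + \frac{f}{4}\right)\right) = 7 \left(f - 3 f\right) \left(\frac{3}{2} + \frac{3 f}{4}\right) = 7 - 2 f \left(\frac{3}{2} + \frac{3 f}{4}\right) = 7 \left(- 2 f \left(\frac{3}{2} + \frac{3 f}{4}\right)\right) = - 14 f \left(\frac{3}{2} + \frac{3 f}{4}\right)$)
$76 \left(-116\right) + v{\left(5 \right)} = 76 \left(-116\right) - \frac{105 \left(2 + 5\right)}{2} = -8816 - \frac{105}{2} \cdot 7 = -8816 - \frac{735}{2} = - \frac{18367}{2}$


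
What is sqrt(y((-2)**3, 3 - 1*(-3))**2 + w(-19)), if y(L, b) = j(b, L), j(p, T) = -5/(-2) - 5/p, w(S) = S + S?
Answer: I*sqrt(317)/3 ≈ 5.9348*I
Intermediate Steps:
w(S) = 2*S
j(p, T) = 5/2 - 5/p (j(p, T) = -5*(-1/2) - 5/p = 5/2 - 5/p)
y(L, b) = 5/2 - 5/b
sqrt(y((-2)**3, 3 - 1*(-3))**2 + w(-19)) = sqrt((5/2 - 5/(3 - 1*(-3)))**2 + 2*(-19)) = sqrt((5/2 - 5/(3 + 3))**2 - 38) = sqrt((5/2 - 5/6)**2 - 38) = sqrt((5/3)**2 - 38) = sqrt(25/9 - 38) = sqrt(-317/9) = I*sqrt(317)/3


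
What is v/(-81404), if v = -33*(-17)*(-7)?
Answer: 3927/81404 ≈ 0.048241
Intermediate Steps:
v = -3927 (v = 561*(-7) = -3927)
v/(-81404) = -3927/(-81404) = -3927*(-1/81404) = 3927/81404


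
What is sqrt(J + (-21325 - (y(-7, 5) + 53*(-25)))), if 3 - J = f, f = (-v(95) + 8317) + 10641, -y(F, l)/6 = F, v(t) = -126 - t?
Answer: I*sqrt(39218) ≈ 198.04*I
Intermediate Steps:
y(F, l) = -6*F
f = 19179 (f = (-(-126 - 1*95) + 8317) + 10641 = (-(-126 - 95) + 8317) + 10641 = (-1*(-221) + 8317) + 10641 = (221 + 8317) + 10641 = 8538 + 10641 = 19179)
J = -19176 (J = 3 - 1*19179 = 3 - 19179 = -19176)
sqrt(J + (-21325 - (y(-7, 5) + 53*(-25)))) = sqrt(-19176 + (-21325 - (-6*(-7) + 53*(-25)))) = sqrt(-19176 + (-21325 - (42 - 1325))) = sqrt(-19176 + (-21325 - 1*(-1283))) = sqrt(-19176 + (-21325 + 1283)) = sqrt(-19176 - 20042) = sqrt(-39218) = I*sqrt(39218)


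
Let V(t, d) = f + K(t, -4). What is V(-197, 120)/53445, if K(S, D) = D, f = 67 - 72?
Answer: -3/17815 ≈ -0.00016840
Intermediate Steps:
f = -5
V(t, d) = -9 (V(t, d) = -5 - 4 = -9)
V(-197, 120)/53445 = -9/53445 = -9*1/53445 = -3/17815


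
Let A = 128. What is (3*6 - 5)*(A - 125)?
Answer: 39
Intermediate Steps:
(3*6 - 5)*(A - 125) = (3*6 - 5)*(128 - 125) = (18 - 5)*3 = 13*3 = 39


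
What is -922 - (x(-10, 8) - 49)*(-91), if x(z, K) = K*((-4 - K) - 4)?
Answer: -17029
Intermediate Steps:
x(z, K) = K*(-8 - K)
-922 - (x(-10, 8) - 49)*(-91) = -922 - (-1*8*(8 + 8) - 49)*(-91) = -922 - (-1*8*16 - 49)*(-91) = -922 - (-128 - 49)*(-91) = -922 - (-177)*(-91) = -922 - 1*16107 = -922 - 16107 = -17029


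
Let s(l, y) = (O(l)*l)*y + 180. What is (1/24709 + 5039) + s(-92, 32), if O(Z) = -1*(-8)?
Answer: -452990096/24709 ≈ -18333.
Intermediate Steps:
O(Z) = 8
s(l, y) = 180 + 8*l*y (s(l, y) = (8*l)*y + 180 = 8*l*y + 180 = 180 + 8*l*y)
(1/24709 + 5039) + s(-92, 32) = (1/24709 + 5039) + (180 + 8*(-92)*32) = (1/24709 + 5039) + (180 - 23552) = 124508652/24709 - 23372 = -452990096/24709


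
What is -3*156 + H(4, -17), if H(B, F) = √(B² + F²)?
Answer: -468 + √305 ≈ -450.54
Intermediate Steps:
-3*156 + H(4, -17) = -3*156 + √(4² + (-17)²) = -468 + √(16 + 289) = -468 + √305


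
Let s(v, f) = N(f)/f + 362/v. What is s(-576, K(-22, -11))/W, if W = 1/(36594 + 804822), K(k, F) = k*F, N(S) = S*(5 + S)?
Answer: 2487611345/12 ≈ 2.0730e+8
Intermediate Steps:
K(k, F) = F*k
s(v, f) = 5 + f + 362/v (s(v, f) = (f*(5 + f))/f + 362/v = (5 + f) + 362/v = 5 + f + 362/v)
W = 1/841416 ≈ 1.1885e-6
s(-576, K(-22, -11))/W = (5 - 11*(-22) + 362/(-576))/(1/841416) = (5 + 242 + 362*(-1/576))*841416 = (5 + 242 - 181/288)*841416 = (70955/288)*841416 = 2487611345/12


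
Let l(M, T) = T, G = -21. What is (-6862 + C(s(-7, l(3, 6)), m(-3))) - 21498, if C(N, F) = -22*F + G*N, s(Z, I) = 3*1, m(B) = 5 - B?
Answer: -28599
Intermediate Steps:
s(Z, I) = 3
C(N, F) = -22*F - 21*N
(-6862 + C(s(-7, l(3, 6)), m(-3))) - 21498 = (-6862 + (-22*(5 - 1*(-3)) - 21*3)) - 21498 = (-6862 + (-22*(5 + 3) - 63)) - 21498 = (-6862 + (-22*8 - 63)) - 21498 = (-6862 + (-176 - 63)) - 21498 = (-6862 - 239) - 21498 = -7101 - 21498 = -28599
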